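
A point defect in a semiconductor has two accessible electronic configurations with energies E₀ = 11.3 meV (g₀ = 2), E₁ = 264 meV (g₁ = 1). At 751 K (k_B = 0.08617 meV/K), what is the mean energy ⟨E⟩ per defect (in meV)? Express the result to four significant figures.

k_BT = 0.08617 × 751 K = 64.7137 meV.
Eᵢ/kT = 0.174615, 4.07951.
Z = Σ gᵢe^(−Eᵢ/kT) = 2·e^(−0.174615) + 1·e^(−4.07951) = 1.67956 + 0.0169158 = 1.69648.
⟨E⟩ = Σ Eᵢ gᵢe^(−Eᵢ/kT) / Z = (11.3·1.67956 + 264·0.0169158) / 1.69648 = 13.82 meV.

13.82 meV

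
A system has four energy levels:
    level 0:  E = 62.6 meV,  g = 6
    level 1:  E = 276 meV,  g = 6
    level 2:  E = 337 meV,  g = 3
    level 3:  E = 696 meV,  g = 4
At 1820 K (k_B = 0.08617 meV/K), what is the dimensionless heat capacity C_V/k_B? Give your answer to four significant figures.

0.5243

k_BT = 0.08617 × 1820 K = 156.829 meV.
Eᵢ/kT = 0.399161, 1.75988, 2.14884, 4.43795.
Z = Σ gᵢe^(−Eᵢ/kT) = 6·e^(−0.399161) + 6·e^(−1.75988) + 3·e^(−2.14884) + 4·e^(−4.43795) = 4.02530 + 1.03239 + 0.349858 + 0.0472806 = 5.45483.
⟨E⟩ = 126.078 meV, ⟨E²⟩ = 28791.7 meV².
C_V/k_B = (⟨E²⟩ − ⟨E⟩²)/(kT)² = (28791.7 − 15895.7)/24595.3 = 0.5243.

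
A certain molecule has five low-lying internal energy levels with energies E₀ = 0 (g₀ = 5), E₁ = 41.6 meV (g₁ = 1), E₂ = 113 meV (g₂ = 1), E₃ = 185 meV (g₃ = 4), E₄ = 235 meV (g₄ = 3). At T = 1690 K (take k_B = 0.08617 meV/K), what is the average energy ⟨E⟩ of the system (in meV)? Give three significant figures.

54.4 meV

k_BT = 0.08617 × 1690 K = 145.63 meV.
Eᵢ/kT = 0, 0.28566, 0.77594, 1.2703, 1.6137.
Z = Σ gᵢe^(−Eᵢ/kT) = 5·e^(−0) + 1·e^(−0.28566) + 1·e^(−0.77594) + 4·e^(−1.2703) + 3·e^(−1.6137) = 5.0000 + 0.75152 + 0.46027 + 1.1230 + 0.59745 = 7.9322.
⟨E⟩ = Σ Eᵢ gᵢe^(−Eᵢ/kT) / Z = (0·5.0000 + 41.6·0.75152 + 113·0.46027 + 185·1.1230 + 235·0.59745) / 7.9322 = 54.4 meV.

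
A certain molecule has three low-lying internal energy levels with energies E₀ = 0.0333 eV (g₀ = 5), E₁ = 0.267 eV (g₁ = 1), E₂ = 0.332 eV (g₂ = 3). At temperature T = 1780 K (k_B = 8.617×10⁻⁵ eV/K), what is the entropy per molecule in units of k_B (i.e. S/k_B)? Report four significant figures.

1.937

k_BT = 8.617×10⁻⁵ × 1780 K = 0.153383 eV.
Eᵢ/kT = 0.217104, 1.74074, 2.16452.
Z = Σ gᵢe^(−Eᵢ/kT) = 5·e^(−0.217104) + 1·e^(−1.74074) + 3·e^(−2.16452) = 4.02423 + 0.175391 + 0.344415 = 4.54404.
⟨E⟩ = Σ EᵢPᵢ = 0.0649603 eV.
S/k_B = ln Z + ⟨E⟩/kT = ln(4.54404) + 0.0649603/0.153383 = 1.51382 + 0.423517 = 1.937.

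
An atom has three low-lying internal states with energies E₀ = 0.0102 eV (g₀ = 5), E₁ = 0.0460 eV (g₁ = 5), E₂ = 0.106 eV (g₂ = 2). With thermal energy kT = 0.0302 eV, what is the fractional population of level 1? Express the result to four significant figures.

0.2311

Eᵢ/kT = 0.337748, 1.52318, 3.50993.
Z = Σ gᵢe^(−Eᵢ/kT) = 5·e^(−0.337748) + 5·e^(−1.52318) + 2·e^(−3.50993) = 3.56688 + 1.09009 + 0.0597980 = 4.71677.
P₁ = g₁ e^(−E₁/kT) / Z = 1.09009/4.71677 = 0.2311.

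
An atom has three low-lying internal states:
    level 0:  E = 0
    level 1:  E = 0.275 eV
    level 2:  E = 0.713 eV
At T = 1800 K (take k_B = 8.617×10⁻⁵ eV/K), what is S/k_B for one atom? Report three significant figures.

k_BT = 8.617×10⁻⁵ × 1800 K = 0.15511 eV.
Eᵢ/kT = 0, 1.7729, 4.5967.
Z = Σ e^(−Eᵢ/kT) = e^(−0) + e^(−1.7729) + e^(−4.5967) = 1.0000 + 0.16984 + 0.010085 = 1.1799.
⟨E⟩ = Σ EᵢPᵢ = 0.045679 eV.
S/k_B = ln Z + ⟨E⟩/kT = ln(1.1799) + 0.045679/0.15511 = 0.16543 + 0.29449 = 0.460.

0.460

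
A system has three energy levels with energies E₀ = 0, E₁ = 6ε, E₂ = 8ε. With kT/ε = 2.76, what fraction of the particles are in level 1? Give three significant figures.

Eᵢ/kT = 0, 2.1739, 2.8986.
Z = Σ e^(−Eᵢ/kT) = e^(−0) + e^(−2.1739) + e^(−2.8986) = 1.0000 + 0.11373 + 0.055100 = 1.1688.
P₁ = e^(−E₁/kT) / Z = 0.11373/1.1688 = 0.0973.

0.0973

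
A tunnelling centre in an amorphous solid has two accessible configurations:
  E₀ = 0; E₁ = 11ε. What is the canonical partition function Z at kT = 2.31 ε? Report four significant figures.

Eᵢ/kT = 0, 4.76190.
Z = Σ e^(−Eᵢ/kT) = e^(−0) + e^(−4.76190) = 1.00000 + 0.00854935 = 1.00855.

Z = 1.009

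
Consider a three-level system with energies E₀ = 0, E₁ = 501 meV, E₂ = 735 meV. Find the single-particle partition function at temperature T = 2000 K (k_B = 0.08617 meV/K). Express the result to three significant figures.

Z = 1.07

k_BT = 0.08617 × 2000 K = 172.34 meV.
Eᵢ/kT = 0, 2.9070, 4.2648.
Z = Σ e^(−Eᵢ/kT) = e^(−0) + e^(−2.9070) + e^(−4.2648) = 1.0000 + 0.054639 + 0.014055 = 1.0687.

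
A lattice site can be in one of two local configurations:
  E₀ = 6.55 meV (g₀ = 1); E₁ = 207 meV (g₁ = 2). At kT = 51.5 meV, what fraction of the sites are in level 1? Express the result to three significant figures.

0.0392

Eᵢ/kT = 0.12718, 4.0194.
Z = Σ gᵢe^(−Eᵢ/kT) = 1·e^(−0.12718) + 2·e^(−4.0194) = 0.88058 + 0.035927 = 0.91651.
P₁ = g₁ e^(−E₁/kT) / Z = 0.035927/0.91651 = 0.0392.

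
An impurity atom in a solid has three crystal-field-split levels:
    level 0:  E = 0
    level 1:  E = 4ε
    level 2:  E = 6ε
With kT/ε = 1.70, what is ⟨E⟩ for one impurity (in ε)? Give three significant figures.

0.495 ε

Eᵢ/kT = 0, 2.3529, 3.5294.
Z = Σ e^(−Eᵢ/kT) = e^(−0) + e^(−2.3529) + e^(−3.5294) = 1.0000 + 0.095093 + 0.029323 = 1.1244.
⟨E⟩ = Σ Eᵢ e^(−Eᵢ/kT) / Z = (0·1.0000 + 4·0.095093 + 6·0.029323) / 1.1244 = 0.495 ε.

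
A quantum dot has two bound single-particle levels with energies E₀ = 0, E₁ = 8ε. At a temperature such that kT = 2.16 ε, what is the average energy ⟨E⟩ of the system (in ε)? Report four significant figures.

Eᵢ/kT = 0, 3.70370.
Z = Σ e^(−Eᵢ/kT) = e^(−0) + e^(−3.70370) = 1.00000 + 0.0246322 = 1.02463.
⟨E⟩ = Σ Eᵢ e^(−Eᵢ/kT) / Z = (0·1.00000 + 8·0.0246322) / 1.02463 = 0.1923 ε.

0.1923 ε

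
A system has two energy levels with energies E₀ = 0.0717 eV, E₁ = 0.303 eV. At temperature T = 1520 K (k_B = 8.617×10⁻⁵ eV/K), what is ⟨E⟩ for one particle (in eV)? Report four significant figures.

k_BT = 8.617×10⁻⁵ × 1520 K = 0.130978 eV.
Eᵢ/kT = 0.547420, 2.31337.
Z = Σ e^(−Eᵢ/kT) = e^(−0.547420) + e^(−2.31337) = 0.578440 + 0.0989273 = 0.677367.
⟨E⟩ = Σ Eᵢ e^(−Eᵢ/kT) / Z = (0.0717·0.578440 + 0.303·0.0989273) / 0.677367 = 0.1055 eV.

0.1055 eV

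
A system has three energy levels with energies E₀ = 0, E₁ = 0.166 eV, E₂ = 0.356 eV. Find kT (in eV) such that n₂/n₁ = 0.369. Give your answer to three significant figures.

0.191 eV

n₂/n₁ = exp[−(E₂−E₁)/kT] = 0.369.
⇒ (E₂−E₁)/kT = ln(1/0.369) = ln(2.7100) = 0.99695.
kT = 0.190 eV / 0.99695 = 0.191 eV.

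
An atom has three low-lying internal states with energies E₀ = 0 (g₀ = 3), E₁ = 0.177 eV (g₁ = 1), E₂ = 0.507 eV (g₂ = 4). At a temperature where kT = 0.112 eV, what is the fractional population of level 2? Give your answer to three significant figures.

Eᵢ/kT = 0, 1.5804, 4.5268.
Z = Σ gᵢe^(−Eᵢ/kT) = 3·e^(−0) + 1·e^(−1.5804) + 4·e^(−4.5268) = 3.0000 + 0.20589 + 0.043261 = 3.2492.
P₂ = g₂ e^(−E₂/kT) / Z = 0.043261/3.2492 = 0.0133.

0.0133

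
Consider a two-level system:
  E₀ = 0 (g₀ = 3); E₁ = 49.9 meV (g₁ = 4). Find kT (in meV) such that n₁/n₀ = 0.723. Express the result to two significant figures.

n₁/n₀ = (g₁/g₀) exp[−(E₁−E₀)/kT] = 0.723.
⇒ (E₁−E₀)/kT = ln((4/3)/0.723) = ln(1.844) = 0.6119.
kT = 49.9 meV / 0.6119 = 82 meV.

82 meV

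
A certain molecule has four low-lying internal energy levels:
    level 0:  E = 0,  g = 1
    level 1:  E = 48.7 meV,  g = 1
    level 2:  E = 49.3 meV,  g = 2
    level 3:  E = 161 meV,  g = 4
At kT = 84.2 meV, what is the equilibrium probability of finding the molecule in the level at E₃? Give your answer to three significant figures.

Eᵢ/kT = 0, 0.57838, 0.58551, 1.9121.
Z = Σ gᵢe^(−Eᵢ/kT) = 1·e^(−0) + 1·e^(−0.57838) + 2·e^(−0.58551) + 4·e^(−1.9121) = 1.0000 + 0.56081 + 1.1136 + 0.59108 = 3.2655.
P₃ = g₃ e^(−E₃/kT) / Z = 0.59108/3.2655 = 0.181.

0.181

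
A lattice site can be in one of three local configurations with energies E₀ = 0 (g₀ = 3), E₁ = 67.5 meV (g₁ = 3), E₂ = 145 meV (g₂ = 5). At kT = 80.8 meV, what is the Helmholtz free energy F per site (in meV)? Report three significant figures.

-132 meV

Eᵢ/kT = 0, 0.83540, 1.7946.
Z = Σ gᵢe^(−Eᵢ/kT) = 3·e^(−0) + 3·e^(−0.83540) + 5·e^(−1.7946) = 3.0000 + 1.3011 + 0.83097 = 5.1321.
F = −kT ln Z = −80.8 × ln(5.1321) = −80.8 × 1.6355 = -132 meV.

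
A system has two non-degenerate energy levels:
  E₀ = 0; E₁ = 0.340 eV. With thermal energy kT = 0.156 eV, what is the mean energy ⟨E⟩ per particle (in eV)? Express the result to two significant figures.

0.035 eV

Eᵢ/kT = 0, 2.179.
Z = Σ e^(−Eᵢ/kT) = e^(−0) + e^(−2.179) = 1.000 + 0.1132 = 1.113.
⟨E⟩ = Σ Eᵢ e^(−Eᵢ/kT) / Z = (0·1.000 + 0.340·0.1132) / 1.113 = 0.035 eV.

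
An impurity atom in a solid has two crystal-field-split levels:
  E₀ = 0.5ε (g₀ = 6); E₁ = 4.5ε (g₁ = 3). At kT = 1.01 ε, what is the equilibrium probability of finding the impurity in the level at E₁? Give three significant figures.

Eᵢ/kT = 0.49505, 4.4554.
Z = Σ gᵢe^(−Eᵢ/kT) = 6·e^(−0.49505) + 3·e^(−4.4554) = 3.6572 + 0.034847 = 3.6920.
P₁ = g₁ e^(−E₁/kT) / Z = 0.034847/3.6920 = 0.00944.

0.00944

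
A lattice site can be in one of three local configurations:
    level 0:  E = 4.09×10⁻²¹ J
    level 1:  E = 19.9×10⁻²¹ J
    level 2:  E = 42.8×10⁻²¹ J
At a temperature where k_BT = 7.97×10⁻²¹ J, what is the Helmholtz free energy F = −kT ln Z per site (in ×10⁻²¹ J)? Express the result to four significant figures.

3.008 ×10⁻²¹ J

Eᵢ/kT = 0.513174, 2.49686, 5.37014.
Z = Σ e^(−Eᵢ/kT) = e^(−0.513174) + e^(−2.49686) + e^(−5.37014) = 0.598593 + 0.0823432 + 0.00465348 = 0.685590.
F = −kT ln Z = −7.97 × ln(0.685590) = −7.97 × -0.377475 = 3.008 ×10⁻²¹ J.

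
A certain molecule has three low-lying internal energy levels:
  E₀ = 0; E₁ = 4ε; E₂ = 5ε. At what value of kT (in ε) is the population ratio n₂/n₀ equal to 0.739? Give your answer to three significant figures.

16.5 ε

n₂/n₀ = exp[−(E₂−E₀)/kT] = 0.739.
⇒ (E₂−E₀)/kT = ln(1/0.739) = ln(1.3532) = 0.30247.
kT = 5ε / 0.30247 = 16.5 ε.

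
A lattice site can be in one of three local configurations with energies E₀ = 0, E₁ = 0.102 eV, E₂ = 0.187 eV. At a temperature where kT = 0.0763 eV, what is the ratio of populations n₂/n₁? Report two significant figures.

n₂/n₁ = exp[−(E₂−E₁)/kT] = exp(−(0.085 eV)/(0.0763 eV)) = exp(-1.114) = 0.33.

0.33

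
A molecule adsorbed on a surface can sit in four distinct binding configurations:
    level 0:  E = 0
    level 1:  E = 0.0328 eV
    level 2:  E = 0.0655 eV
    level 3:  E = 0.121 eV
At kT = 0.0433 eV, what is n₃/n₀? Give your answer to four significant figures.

n₃/n₀ = exp[−(E₃−E₀)/kT] = exp(−(0.121 eV)/(0.0433 eV)) = exp(-2.79446) = 0.06115.

0.06115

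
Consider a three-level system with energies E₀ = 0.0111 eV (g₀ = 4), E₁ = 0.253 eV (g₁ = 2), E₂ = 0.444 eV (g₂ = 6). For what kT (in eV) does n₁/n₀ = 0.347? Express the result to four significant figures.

n₁/n₀ = (g₁/g₀) exp[−(E₁−E₀)/kT] = 0.347.
⇒ (E₁−E₀)/kT = ln((2/4)/0.347) = ln(1.44092) = 0.365282.
kT = 0.2419 eV / 0.365282 = 0.6622 eV.

0.6622 eV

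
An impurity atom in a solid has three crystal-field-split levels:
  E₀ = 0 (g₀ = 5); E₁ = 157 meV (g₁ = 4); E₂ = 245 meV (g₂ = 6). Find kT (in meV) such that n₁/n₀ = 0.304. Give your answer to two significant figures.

n₁/n₀ = (g₁/g₀) exp[−(E₁−E₀)/kT] = 0.304.
⇒ (E₁−E₀)/kT = ln((4/5)/0.304) = ln(2.632) = 0.9677.
kT = 157 meV / 0.9677 = 160 meV.

160 meV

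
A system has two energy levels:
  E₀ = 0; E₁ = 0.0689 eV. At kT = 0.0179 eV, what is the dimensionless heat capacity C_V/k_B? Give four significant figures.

Eᵢ/kT = 0, 3.84916.
Z = Σ e^(−Eᵢ/kT) = e^(−0) + e^(−3.84916) = 1.00000 + 0.0212976 = 1.02130.
⟨E⟩ = 0.00143680 eV, ⟨E²⟩ = 0.0000989956 eV².
C_V/k_B = (⟨E²⟩ − ⟨E⟩²)/(kT)² = (0.0000989956 − 0.00000206439)/0.000320410 = 0.3025.

0.3025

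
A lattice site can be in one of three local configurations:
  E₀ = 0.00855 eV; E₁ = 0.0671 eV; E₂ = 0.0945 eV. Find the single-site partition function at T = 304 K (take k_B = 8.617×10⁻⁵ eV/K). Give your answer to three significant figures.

Z = 0.826

k_BT = 8.617×10⁻⁵ × 304 K = 0.026196 eV.
Eᵢ/kT = 0.32639, 2.5615, 3.6074.
Z = Σ e^(−Eᵢ/kT) = e^(−0.32639) + e^(−2.5615) + e^(−3.6074) = 0.72152 + 0.077189 + 0.027122 = 0.82583.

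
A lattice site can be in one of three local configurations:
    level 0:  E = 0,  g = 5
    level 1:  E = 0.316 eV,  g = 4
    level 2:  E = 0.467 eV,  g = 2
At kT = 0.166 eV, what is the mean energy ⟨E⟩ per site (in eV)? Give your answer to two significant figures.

0.043 eV

Eᵢ/kT = 0, 1.904, 2.813.
Z = Σ gᵢe^(−Eᵢ/kT) = 5·e^(−0) + 4·e^(−1.904) + 2·e^(−2.813) = 5.000 + 0.5959 + 0.1200 = 5.716.
⟨E⟩ = Σ Eᵢ gᵢe^(−Eᵢ/kT) / Z = (0·5.000 + 0.316·0.5959 + 0.467·0.1200) / 5.716 = 0.043 eV.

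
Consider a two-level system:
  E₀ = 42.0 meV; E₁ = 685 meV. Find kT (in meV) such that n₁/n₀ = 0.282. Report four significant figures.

508.0 meV

n₁/n₀ = exp[−(E₁−E₀)/kT] = 0.282.
⇒ (E₁−E₀)/kT = ln(1/0.282) = ln(3.54610) = 1.26585.
kT = 643.0 meV / 1.26585 = 508.0 meV.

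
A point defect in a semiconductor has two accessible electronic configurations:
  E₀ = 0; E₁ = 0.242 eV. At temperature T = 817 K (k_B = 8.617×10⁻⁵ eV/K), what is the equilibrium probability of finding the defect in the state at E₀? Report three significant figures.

k_BT = 8.617×10⁻⁵ × 817 K = 0.070401 eV.
Eᵢ/kT = 0, 3.4375.
Z = Σ e^(−Eᵢ/kT) = e^(−0) + e^(−3.4375) = 1.0000 + 0.032145 = 1.0321.
P₀ = e^(−E₀/kT) / Z = 1.0000/1.0321 = 0.969.

0.969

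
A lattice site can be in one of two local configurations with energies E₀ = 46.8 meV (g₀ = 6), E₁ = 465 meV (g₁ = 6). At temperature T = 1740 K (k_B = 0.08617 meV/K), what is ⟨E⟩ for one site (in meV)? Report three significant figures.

k_BT = 0.08617 × 1740 K = 149.94 meV.
Eᵢ/kT = 0.31212, 3.1012.
Z = Σ gᵢe^(−Eᵢ/kT) = 6·e^(−0.31212) + 6·e^(−3.1012) = 4.3914 + 0.26997 = 4.6614.
⟨E⟩ = Σ Eᵢ gᵢe^(−Eᵢ/kT) / Z = (46.8·4.3914 + 465·0.26997) / 4.6614 = 71.0 meV.

71.0 meV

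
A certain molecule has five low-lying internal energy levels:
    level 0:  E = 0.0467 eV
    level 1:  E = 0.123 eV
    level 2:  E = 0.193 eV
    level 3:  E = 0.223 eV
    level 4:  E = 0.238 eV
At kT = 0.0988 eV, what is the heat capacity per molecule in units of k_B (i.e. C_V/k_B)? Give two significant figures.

0.52

Eᵢ/kT = 0.4727, 1.245, 1.953, 2.257, 2.409.
Z = Σ e^(−Eᵢ/kT) = e^(−0.4727) + e^(−1.245) + e^(−1.953) + e^(−2.257) + e^(−2.409) = 0.6233 + 0.2879 + 0.1418 + 0.1047 + 0.08991 = 1.248.
⟨E⟩ = 0.1095 eV, ⟨E²⟩ = 0.01706 eV².
C_V/k_B = (⟨E²⟩ − ⟨E⟩²)/(kT)² = (0.01706 − 0.01199)/0.009761 = 0.52.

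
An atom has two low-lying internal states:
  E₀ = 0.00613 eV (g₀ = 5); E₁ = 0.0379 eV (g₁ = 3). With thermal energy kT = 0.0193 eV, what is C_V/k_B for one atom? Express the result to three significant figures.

Eᵢ/kT = 0.31762, 1.9637.
Z = Σ gᵢe^(−Eᵢ/kT) = 5·e^(−0.31762) + 3·e^(−1.9637) = 3.6394 + 0.42101 = 4.0604.
⟨E⟩ = 0.0094241 eV, ⟨E²⟩ = 0.00018262 eV².
C_V/k_B = (⟨E²⟩ − ⟨E⟩²)/(kT)² = (0.00018262 − 0.000088814)/0.00037249 = 0.252.

0.252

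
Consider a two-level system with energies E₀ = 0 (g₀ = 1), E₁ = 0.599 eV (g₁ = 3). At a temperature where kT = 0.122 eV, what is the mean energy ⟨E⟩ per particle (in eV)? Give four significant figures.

0.01296 eV

Eᵢ/kT = 0, 4.90984.
Z = Σ gᵢe^(−Eᵢ/kT) = 1·e^(−0) + 3·e^(−4.90984) = 1.00000 + 0.0221210 = 1.02212.
⟨E⟩ = Σ Eᵢ gᵢe^(−Eᵢ/kT) / Z = (0·1.00000 + 0.599·0.0221210) / 1.02212 = 0.01296 eV.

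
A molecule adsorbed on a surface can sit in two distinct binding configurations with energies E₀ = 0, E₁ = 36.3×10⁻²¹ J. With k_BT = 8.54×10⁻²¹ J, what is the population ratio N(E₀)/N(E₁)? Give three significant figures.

n₀/n₁ = exp[−(E₀−E₁)/kT] = exp(−(-36.3 ×10⁻²¹ J)/(8.54 ×10⁻²¹ J)) = exp(4.2506) = 70.1.

70.1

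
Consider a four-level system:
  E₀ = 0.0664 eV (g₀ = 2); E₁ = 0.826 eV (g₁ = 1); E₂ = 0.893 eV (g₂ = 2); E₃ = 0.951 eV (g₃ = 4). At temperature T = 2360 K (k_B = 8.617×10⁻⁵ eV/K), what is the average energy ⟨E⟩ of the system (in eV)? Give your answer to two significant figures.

k_BT = 8.617×10⁻⁵ × 2360 K = 0.2034 eV.
Eᵢ/kT = 0.3265, 4.061, 4.390, 4.676.
Z = Σ gᵢe^(−Eᵢ/kT) = 2·e^(−0.3265) + 1·e^(−4.061) + 2·e^(−4.390) + 4·e^(−4.676) = 1.443 + 0.01723 + 0.02480 + 0.03726 = 1.522.
⟨E⟩ = Σ Eᵢ gᵢe^(−Eᵢ/kT) / Z = (0.0664·1.443 + 0.826·0.01723 + 0.893·0.02480 + 0.951·0.03726) / 1.522 = 0.11 eV.

0.11 eV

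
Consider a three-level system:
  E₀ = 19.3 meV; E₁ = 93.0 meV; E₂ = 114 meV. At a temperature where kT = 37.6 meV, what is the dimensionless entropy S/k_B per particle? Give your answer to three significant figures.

0.592

Eᵢ/kT = 0.51330, 2.4734, 3.0319.
Z = Σ e^(−Eᵢ/kT) = e^(−0.51330) + e^(−2.4734) + e^(−3.0319) = 0.59852 + 0.084298 + 0.048224 = 0.73104.
⟨E⟩ = Σ EᵢPᵢ = 34.046 meV.
S/k_B = ln Z + ⟨E⟩/kT = ln(0.73104) + 34.046/37.6 = -0.31329 + 0.90548 = 0.592.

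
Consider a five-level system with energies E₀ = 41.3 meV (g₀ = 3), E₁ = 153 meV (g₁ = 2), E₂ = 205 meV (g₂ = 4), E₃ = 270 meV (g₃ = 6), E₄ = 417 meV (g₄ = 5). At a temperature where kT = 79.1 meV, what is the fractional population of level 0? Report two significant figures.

Eᵢ/kT = 0.5221, 1.934, 2.592, 3.413, 5.272.
Z = Σ gᵢe^(−Eᵢ/kT) = 3·e^(−0.5221) + 2·e^(−1.934) + 4·e^(−2.592) + 6·e^(−3.413) + 5·e^(−5.272) = 1.780 + 0.2891 + 0.2995 + 0.1977 + 0.02567 = 2.592.
P₀ = g₀ e^(−E₀/kT) / Z = 1.780/2.592 = 0.69.

0.69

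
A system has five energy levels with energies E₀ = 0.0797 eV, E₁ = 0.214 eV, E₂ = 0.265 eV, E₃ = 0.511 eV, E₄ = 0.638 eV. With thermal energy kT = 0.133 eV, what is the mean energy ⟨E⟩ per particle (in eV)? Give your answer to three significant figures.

0.152 eV

Eᵢ/kT = 0.59925, 1.6090, 1.9925, 3.8421, 4.7970.
Z = Σ e^(−Eᵢ/kT) = e^(−0.59925) + e^(−1.6090) + e^(−1.9925) + e^(−3.8421) + e^(−4.7970) = 0.54922 + 0.20009 + 0.13635 + 0.021449 + 0.0082545 = 0.91536.
⟨E⟩ = Σ Eᵢ e^(−Eᵢ/kT) / Z = (0.0797·0.54922 + 0.214·0.20009 + 0.265·0.13635 + 0.511·0.021449 + 0.638·0.0082545) / 0.91536 = 0.152 eV.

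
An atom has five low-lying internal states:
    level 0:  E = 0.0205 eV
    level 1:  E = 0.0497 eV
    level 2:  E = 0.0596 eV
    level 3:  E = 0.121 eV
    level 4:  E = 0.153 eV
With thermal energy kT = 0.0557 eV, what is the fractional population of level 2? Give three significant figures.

Eᵢ/kT = 0.36804, 0.89228, 1.0700, 2.1724, 2.7469.
Z = Σ e^(−Eᵢ/kT) = e^(−0.36804) + e^(−0.89228) + e^(−1.0700) + e^(−2.1724) + e^(−2.7469) = 0.69209 + 0.40972 + 0.34301 + 0.11390 + 0.064126 = 1.6228.
P₂ = e^(−E₂/kT) / Z = 0.34301/1.6228 = 0.211.

0.211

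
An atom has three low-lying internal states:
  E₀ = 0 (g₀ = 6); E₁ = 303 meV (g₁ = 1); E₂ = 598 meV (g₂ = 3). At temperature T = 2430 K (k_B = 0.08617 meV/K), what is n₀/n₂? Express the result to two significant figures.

35

k_BT = 0.08617 × 2430 K = 209.4 meV.
n₀/n₂ = (g₀/g₂) exp[−(E₀−E₂)/kT] = (6/3) × exp(−(-598 meV)/(209.4 meV)) = (6/3) × exp(2.856) = 35.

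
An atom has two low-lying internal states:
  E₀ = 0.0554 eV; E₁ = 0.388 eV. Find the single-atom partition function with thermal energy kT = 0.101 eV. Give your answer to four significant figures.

Eᵢ/kT = 0.548515, 3.84158.
Z = Σ e^(−Eᵢ/kT) = e^(−0.548515) + e^(−3.84158) = 0.577807 + 0.0214597 = 0.599267.

Z = 0.5993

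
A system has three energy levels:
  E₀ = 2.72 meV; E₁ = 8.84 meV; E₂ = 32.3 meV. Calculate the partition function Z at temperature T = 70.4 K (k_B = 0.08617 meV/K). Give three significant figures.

k_BT = 0.08617 × 70.4 K = 6.0664 meV.
Eᵢ/kT = 0.44837, 1.4572, 5.3244.
Z = Σ e^(−Eᵢ/kT) = e^(−0.44837) + e^(−1.4572) + e^(−5.3244) = 0.63867 + 0.23289 + 0.0048713 = 0.87643.

Z = 0.876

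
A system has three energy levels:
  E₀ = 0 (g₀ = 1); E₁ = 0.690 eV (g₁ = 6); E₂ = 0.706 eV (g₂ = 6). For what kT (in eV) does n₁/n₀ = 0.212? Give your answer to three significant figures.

n₁/n₀ = (g₁/g₀) exp[−(E₁−E₀)/kT] = 0.212.
⇒ (E₁−E₀)/kT = ln((6/1)/0.212) = ln(28.302) = 3.3429.
kT = 0.690 eV / 3.3429 = 0.206 eV.

0.206 eV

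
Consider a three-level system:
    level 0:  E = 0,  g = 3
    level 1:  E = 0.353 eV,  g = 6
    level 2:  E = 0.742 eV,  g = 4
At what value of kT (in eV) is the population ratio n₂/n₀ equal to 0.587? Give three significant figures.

n₂/n₀ = (g₂/g₀) exp[−(E₂−E₀)/kT] = 0.587.
⇒ (E₂−E₀)/kT = ln((4/3)/0.587) = ln(2.2714) = 0.82040.
kT = 0.742 eV / 0.82040 = 0.904 eV.

0.904 eV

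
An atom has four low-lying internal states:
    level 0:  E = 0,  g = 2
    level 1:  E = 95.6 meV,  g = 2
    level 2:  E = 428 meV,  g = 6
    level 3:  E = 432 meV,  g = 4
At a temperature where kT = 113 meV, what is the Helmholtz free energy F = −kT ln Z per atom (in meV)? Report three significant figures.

Eᵢ/kT = 0, 0.84602, 3.7876, 3.8230.
Z = Σ gᵢe^(−Eᵢ/kT) = 2·e^(−0) + 2·e^(−0.84602) + 6·e^(−3.7876) + 4·e^(−3.8230) = 2.0000 + 0.85824 + 0.13590 + 0.087448 = 3.0816.
F = −kT ln Z = −113 × ln(3.0816) = −113 × 1.1254 = -127 meV.

-127 meV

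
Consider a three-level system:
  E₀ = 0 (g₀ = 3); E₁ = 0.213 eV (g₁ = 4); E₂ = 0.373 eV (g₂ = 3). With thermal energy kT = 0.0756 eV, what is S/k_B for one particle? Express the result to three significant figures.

Eᵢ/kT = 0, 2.8175, 4.9339.
Z = Σ gᵢe^(−Eᵢ/kT) = 3·e^(−0) + 4·e^(−2.8175) + 3·e^(−4.9339) = 3.0000 + 0.23902 + 0.021595 = 3.2606.
⟨E⟩ = Σ EᵢPᵢ = 0.018084 eV.
S/k_B = ln Z + ⟨E⟩/kT = ln(3.2606) + 0.018084/0.0756 = 1.1819 + 0.23921 = 1.42.

1.42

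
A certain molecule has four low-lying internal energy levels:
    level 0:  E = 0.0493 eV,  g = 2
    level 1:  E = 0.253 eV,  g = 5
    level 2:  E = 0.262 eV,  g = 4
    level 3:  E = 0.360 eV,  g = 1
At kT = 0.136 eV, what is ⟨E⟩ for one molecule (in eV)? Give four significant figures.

Eᵢ/kT = 0.362500, 1.86029, 1.92647, 2.64706.
Z = Σ gᵢe^(−Eᵢ/kT) = 2·e^(−0.362500) + 5·e^(−1.86029) + 4·e^(−1.92647) + 1·e^(−2.64706) = 1.39187 + 0.778137 + 0.582646 + 0.0708592 = 2.82351.
⟨E⟩ = Σ Eᵢ gᵢe^(−Eᵢ/kT) / Z = (0.0493·1.39187 + 0.253·0.778137 + 0.262·0.582646 + 0.360·0.0708592) / 2.82351 = 0.1571 eV.

0.1571 eV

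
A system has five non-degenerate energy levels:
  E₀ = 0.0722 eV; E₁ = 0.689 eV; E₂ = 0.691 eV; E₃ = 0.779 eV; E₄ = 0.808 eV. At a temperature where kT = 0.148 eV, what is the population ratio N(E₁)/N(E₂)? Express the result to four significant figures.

1.014

n₁/n₂ = exp[−(E₁−E₂)/kT] = exp(−(-0.002 eV)/(0.148 eV)) = exp(0.0135135) = 1.014.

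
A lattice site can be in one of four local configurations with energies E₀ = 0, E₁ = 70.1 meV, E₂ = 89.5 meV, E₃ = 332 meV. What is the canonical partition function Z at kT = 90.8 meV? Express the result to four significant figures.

Eᵢ/kT = 0, 0.772026, 0.985683, 3.65639.
Z = Σ e^(−Eᵢ/kT) = e^(−0) + e^(−0.772026) + e^(−0.985683) + e^(−3.65639) = 1.00000 + 0.462076 + 0.373184 + 0.0258256 = 1.86109.

Z = 1.861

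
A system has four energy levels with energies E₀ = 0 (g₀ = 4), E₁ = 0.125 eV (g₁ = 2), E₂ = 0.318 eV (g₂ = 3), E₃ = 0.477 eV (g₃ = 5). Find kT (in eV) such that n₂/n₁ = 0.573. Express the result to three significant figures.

n₂/n₁ = (g₂/g₁) exp[−(E₂−E₁)/kT] = 0.573.
⇒ (E₂−E₁)/kT = ln((3/2)/0.573) = ln(2.6178) = 0.96233.
kT = 0.193 eV / 0.96233 = 0.201 eV.

0.201 eV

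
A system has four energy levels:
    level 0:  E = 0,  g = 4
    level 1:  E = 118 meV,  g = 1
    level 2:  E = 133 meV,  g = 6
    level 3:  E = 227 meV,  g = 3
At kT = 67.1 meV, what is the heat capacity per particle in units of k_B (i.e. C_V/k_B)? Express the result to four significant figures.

0.7688

Eᵢ/kT = 0, 1.75857, 1.98212, 3.38301.
Z = Σ gᵢe^(−Eᵢ/kT) = 4·e^(−0) + 1·e^(−1.75857) + 6·e^(−1.98212) + 3·e^(−3.38301) = 4.00000 + 0.172291 + 0.826661 + 0.101835 = 5.10079.
⟨E⟩ = 30.0724 meV, ⟨E²⟩ = 4365.84 meV².
C_V/k_B = (⟨E²⟩ − ⟨E⟩²)/(kT)² = (4365.84 − 904.349)/4502.41 = 0.7688.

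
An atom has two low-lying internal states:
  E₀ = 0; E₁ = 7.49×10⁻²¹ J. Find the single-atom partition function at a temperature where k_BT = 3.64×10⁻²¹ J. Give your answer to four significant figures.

Eᵢ/kT = 0, 2.05769.
Z = Σ e^(−Eᵢ/kT) = e^(−0) + e^(−2.05769) = 1.00000 + 0.127749 = 1.12775.

Z = 1.128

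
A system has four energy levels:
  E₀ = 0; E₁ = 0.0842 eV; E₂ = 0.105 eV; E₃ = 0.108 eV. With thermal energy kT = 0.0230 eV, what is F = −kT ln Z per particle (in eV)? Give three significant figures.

Eᵢ/kT = 0, 3.6609, 4.5652, 4.6957.
Z = Σ e^(−Eᵢ/kT) = e^(−0) + e^(−3.6609) + e^(−4.5652) + e^(−4.6957) = 1.0000 + 0.025709 + 0.010408 + 0.0091345 = 1.0453.
F = −kT ln Z = −0.0230 × ln(1.0453) = −0.0230 × 0.044304 = -0.00102 eV.

-0.00102 eV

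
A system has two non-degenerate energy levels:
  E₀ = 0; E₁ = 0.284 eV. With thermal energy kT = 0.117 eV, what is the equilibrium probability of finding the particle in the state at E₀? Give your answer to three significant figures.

0.919

Eᵢ/kT = 0, 2.4274.
Z = Σ e^(−Eᵢ/kT) = e^(−0) + e^(−2.4274) = 1.0000 + 0.088266 = 1.0883.
P₀ = e^(−E₀/kT) / Z = 1.0000/1.0883 = 0.919.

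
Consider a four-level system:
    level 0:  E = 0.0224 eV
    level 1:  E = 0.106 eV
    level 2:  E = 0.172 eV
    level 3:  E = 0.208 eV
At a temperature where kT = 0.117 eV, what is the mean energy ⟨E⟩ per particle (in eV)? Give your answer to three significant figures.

Eᵢ/kT = 0.19145, 0.90598, 1.4701, 1.7778.
Z = Σ e^(−Eᵢ/kT) = e^(−0.19145) + e^(−0.90598) + e^(−1.4701) + e^(−1.7778) = 0.82576 + 0.40415 + 0.22990 + 0.16901 = 1.6288.
⟨E⟩ = Σ Eᵢ e^(−Eᵢ/kT) / Z = (0.0224·0.82576 + 0.106·0.40415 + 0.172·0.22990 + 0.208·0.16901) / 1.6288 = 0.0835 eV.

0.0835 eV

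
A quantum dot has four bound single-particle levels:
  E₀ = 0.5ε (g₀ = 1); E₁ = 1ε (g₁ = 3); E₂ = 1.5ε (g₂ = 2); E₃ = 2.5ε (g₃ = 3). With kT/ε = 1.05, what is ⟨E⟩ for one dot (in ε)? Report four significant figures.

Eᵢ/kT = 0.476190, 0.952381, 1.42857, 2.38095.
Z = Σ gᵢe^(−Eᵢ/kT) = 1·e^(−0.476190) + 3·e^(−0.952381) + 2·e^(−1.42857) + 3·e^(−2.38095) = 0.621145 + 1.15746 + 0.479303 + 0.277388 = 2.53530.
⟨E⟩ = Σ Eᵢ gᵢe^(−Eᵢ/kT) / Z = (0.5·0.621145 + 1·1.15746 + 1.5·0.479303 + 2.5·0.277388) / 2.53530 = 1.136 ε.

1.136 ε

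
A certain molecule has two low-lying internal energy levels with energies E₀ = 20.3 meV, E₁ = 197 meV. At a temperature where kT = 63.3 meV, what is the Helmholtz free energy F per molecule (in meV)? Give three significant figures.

16.5 meV

Eᵢ/kT = 0.32070, 3.1122.
Z = Σ e^(−Eᵢ/kT) = e^(−0.32070) + e^(−3.1122) = 0.72564 + 0.044503 = 0.77014.
F = −kT ln Z = −63.3 × ln(0.77014) = −63.3 × -0.26118 = 16.5 meV.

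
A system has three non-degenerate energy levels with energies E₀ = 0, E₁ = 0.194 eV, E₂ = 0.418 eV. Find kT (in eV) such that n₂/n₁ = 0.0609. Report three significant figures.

0.0800 eV

n₂/n₁ = exp[−(E₂−E₁)/kT] = 0.0609.
⇒ (E₂−E₁)/kT = ln(1/0.0609) = ln(16.420) = 2.7985.
kT = 0.224 eV / 2.7985 = 0.0800 eV.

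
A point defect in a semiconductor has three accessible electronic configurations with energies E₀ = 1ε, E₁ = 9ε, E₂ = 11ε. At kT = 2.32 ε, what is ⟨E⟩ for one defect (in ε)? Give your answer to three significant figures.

1.37 ε

Eᵢ/kT = 0.43103, 3.8793, 4.7414.
Z = Σ e^(−Eᵢ/kT) = e^(−0.43103) + e^(−3.8793) + e^(−4.7414) = 0.64984 + 0.020665 + 0.0087264 = 0.67923.
⟨E⟩ = Σ Eᵢ e^(−Eᵢ/kT) / Z = (1·0.64984 + 9·0.020665 + 11·0.0087264) / 0.67923 = 1.37 ε.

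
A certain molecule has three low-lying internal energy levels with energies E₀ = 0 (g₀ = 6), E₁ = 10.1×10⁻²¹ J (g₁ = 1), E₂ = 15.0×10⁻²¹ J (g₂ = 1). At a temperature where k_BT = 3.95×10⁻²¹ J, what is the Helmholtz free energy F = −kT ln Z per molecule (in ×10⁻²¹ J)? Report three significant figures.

-7.14 ×10⁻²¹ J

Eᵢ/kT = 0, 2.5570, 3.7975.
Z = Σ gᵢe^(−Eᵢ/kT) = 6·e^(−0) + 1·e^(−2.5570) + 1·e^(−3.7975) = 6.0000 + 0.077537 + 0.022427 = 6.1000.
F = −kT ln Z = −3.95 × ln(6.1000) = −3.95 × 1.8083 = -7.14 ×10⁻²¹ J.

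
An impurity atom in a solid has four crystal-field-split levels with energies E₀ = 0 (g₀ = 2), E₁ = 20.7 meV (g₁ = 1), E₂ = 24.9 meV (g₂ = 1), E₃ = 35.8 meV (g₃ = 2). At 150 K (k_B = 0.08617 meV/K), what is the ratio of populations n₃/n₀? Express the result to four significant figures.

0.06268

k_BT = 0.08617 × 150 K = 12.9255 meV.
n₃/n₀ = (g₃/g₀) exp[−(E₃−E₀)/kT] = (2/2) × exp(−(35.8 meV)/(12.9255 meV)) = (2/2) × exp(-2.76972) = 0.06268.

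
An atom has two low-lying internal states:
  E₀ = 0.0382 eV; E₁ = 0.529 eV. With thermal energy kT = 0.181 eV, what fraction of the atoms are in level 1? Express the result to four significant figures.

Eᵢ/kT = 0.211050, 2.92265.
Z = Σ e^(−Eᵢ/kT) = e^(−0.211050) + e^(−2.92265) = 0.809734 + 0.0537910 = 0.863525.
P₁ = e^(−E₁/kT) / Z = 0.0537910/0.863525 = 0.06229.

0.06229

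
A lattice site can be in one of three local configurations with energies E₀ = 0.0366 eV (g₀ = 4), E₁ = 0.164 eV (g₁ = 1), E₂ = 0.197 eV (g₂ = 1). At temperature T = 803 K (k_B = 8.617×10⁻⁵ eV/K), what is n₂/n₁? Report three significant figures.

k_BT = 8.617×10⁻⁵ × 803 K = 0.069195 eV.
n₂/n₁ = (g₂/g₁) exp[−(E₂−E₁)/kT] = (1/1) × exp(−(0.033 eV)/(0.069195 eV)) = (1/1) × exp(-0.47691) = 0.621.

0.621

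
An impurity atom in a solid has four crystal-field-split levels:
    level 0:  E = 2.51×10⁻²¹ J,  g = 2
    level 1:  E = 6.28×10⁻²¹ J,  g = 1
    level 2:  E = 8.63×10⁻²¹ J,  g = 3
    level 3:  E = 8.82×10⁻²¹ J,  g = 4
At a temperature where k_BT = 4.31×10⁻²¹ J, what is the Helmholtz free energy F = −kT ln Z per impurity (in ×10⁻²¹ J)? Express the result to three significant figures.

Eᵢ/kT = 0.58237, 1.4571, 2.0023, 2.0464.
Z = Σ gᵢe^(−Eᵢ/kT) = 2·e^(−0.58237) + 1·e^(−1.4571) + 3·e^(−2.0023) + 4·e^(−2.0464) = 1.1171 + 0.23291 + 0.40507 + 0.51680 = 2.2719.
F = −kT ln Z = −4.31 × ln(2.2719) = −4.31 × 0.82062 = -3.54 ×10⁻²¹ J.

-3.54 ×10⁻²¹ J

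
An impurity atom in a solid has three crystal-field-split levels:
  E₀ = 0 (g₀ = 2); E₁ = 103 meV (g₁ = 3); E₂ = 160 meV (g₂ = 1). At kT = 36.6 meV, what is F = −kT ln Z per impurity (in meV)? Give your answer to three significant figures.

Eᵢ/kT = 0, 2.8142, 4.3716.
Z = Σ gᵢe^(−Eᵢ/kT) = 2·e^(−0) + 3·e^(−2.8142) + 1·e^(−4.3716) = 2.0000 + 0.17986 + 0.012631 = 2.1925.
F = −kT ln Z = −36.6 × ln(2.1925) = −36.6 × 0.78504 = -28.7 meV.

-28.7 meV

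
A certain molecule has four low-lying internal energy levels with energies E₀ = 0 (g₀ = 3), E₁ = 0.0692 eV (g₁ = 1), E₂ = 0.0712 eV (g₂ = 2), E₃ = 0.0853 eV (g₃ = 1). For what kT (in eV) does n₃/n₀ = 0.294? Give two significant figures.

n₃/n₀ = (g₃/g₀) exp[−(E₃−E₀)/kT] = 0.294.
⇒ (E₃−E₀)/kT = ln((1/3)/0.294) = ln(1.134) = 0.1258.
kT = 0.0853 eV / 0.1258 = 0.68 eV.

0.68 eV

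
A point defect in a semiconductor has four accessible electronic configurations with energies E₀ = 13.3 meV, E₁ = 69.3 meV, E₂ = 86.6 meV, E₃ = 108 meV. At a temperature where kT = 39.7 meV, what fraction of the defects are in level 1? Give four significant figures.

0.1633

Eᵢ/kT = 0.335013, 1.74559, 2.18136, 2.72040.
Z = Σ e^(−Eᵢ/kT) = e^(−0.335013) + e^(−1.74559) + e^(−2.18136) + e^(−2.72040) = 0.715329 + 0.174542 + 0.112888 + 0.0658484 = 1.06861.
P₁ = e^(−E₁/kT) / Z = 0.174542/1.06861 = 0.1633.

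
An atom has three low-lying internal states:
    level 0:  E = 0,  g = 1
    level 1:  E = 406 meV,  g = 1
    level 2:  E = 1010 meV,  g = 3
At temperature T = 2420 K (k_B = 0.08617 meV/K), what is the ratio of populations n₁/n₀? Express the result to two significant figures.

0.14

k_BT = 0.08617 × 2420 K = 208.5 meV.
n₁/n₀ = (g₁/g₀) exp[−(E₁−E₀)/kT] = (1/1) × exp(−(406 meV)/(208.5 meV)) = (1/1) × exp(-1.947) = 0.14.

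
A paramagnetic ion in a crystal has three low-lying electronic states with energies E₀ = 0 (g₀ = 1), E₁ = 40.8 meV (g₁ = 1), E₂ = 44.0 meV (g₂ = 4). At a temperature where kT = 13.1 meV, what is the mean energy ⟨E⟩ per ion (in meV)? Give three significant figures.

Eᵢ/kT = 0, 3.1145, 3.3588.
Z = Σ gᵢe^(−Eᵢ/kT) = 1·e^(−0) + 1·e^(−3.1145) + 4·e^(−3.3588) = 1.0000 + 0.044401 + 0.13911 = 1.1835.
⟨E⟩ = Σ Eᵢ gᵢe^(−Eᵢ/kT) / Z = (0·1.0000 + 40.8·0.044401 + 44.0·0.13911) / 1.1835 = 6.70 meV.

6.70 meV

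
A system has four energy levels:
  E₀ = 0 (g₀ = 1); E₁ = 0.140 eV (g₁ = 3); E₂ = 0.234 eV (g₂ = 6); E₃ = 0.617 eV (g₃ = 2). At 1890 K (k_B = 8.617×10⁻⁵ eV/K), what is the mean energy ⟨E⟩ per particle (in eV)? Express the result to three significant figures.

k_BT = 8.617×10⁻⁵ × 1890 K = 0.16286 eV.
Eᵢ/kT = 0, 0.85963, 1.4368, 3.7885.
Z = Σ gᵢe^(−Eᵢ/kT) = 1·e^(−0) + 3·e^(−0.85963) + 6·e^(−1.4368) + 2·e^(−3.7885) = 1.0000 + 1.2700 + 1.4261 + 0.045259 = 3.7414.
⟨E⟩ = Σ Eᵢ gᵢe^(−Eᵢ/kT) / Z = (0·1.0000 + 0.140·1.2700 + 0.234·1.4261 + 0.617·0.045259) / 3.7414 = 0.144 eV.

0.144 eV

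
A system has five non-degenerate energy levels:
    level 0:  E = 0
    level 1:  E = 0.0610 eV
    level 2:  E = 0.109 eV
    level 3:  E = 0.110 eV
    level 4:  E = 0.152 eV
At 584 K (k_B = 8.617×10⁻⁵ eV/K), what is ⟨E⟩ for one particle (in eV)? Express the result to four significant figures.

0.03205 eV

k_BT = 8.617×10⁻⁵ × 584 K = 0.0503233 eV.
Eᵢ/kT = 0, 1.21216, 2.16599, 2.18587, 3.02047.
Z = Σ e^(−Eᵢ/kT) = e^(−0) + e^(−1.21216) + e^(−2.16599) + e^(−2.18587) + e^(−3.02047) = 1.00000 + 0.297554 + 0.114636 + 0.112380 + 0.0487783 = 1.57335.
⟨E⟩ = Σ Eᵢ e^(−Eᵢ/kT) / Z = (0·1.00000 + 0.0610·0.297554 + 0.109·0.114636 + 0.110·0.112380 + 0.152·0.0487783) / 1.57335 = 0.03205 eV.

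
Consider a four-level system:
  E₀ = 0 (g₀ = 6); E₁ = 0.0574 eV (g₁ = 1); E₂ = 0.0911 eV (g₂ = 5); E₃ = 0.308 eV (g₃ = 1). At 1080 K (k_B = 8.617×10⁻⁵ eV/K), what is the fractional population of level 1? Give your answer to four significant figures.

0.06383

k_BT = 8.617×10⁻⁵ × 1080 K = 0.0930636 eV.
Eᵢ/kT = 0, 0.616783, 0.978900, 3.30956.
Z = Σ gᵢe^(−Eᵢ/kT) = 6·e^(−0) + 1·e^(−0.616783) + 5·e^(−0.978900) + 1·e^(−3.30956) = 6.00000 + 0.539678 + 1.87862 + 0.0365322 = 8.45483.
P₁ = g₁ e^(−E₁/kT) / Z = 0.539678/8.45483 = 0.06383.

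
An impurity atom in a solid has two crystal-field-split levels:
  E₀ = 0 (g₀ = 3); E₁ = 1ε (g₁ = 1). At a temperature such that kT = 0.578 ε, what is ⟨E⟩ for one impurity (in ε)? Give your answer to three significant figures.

0.0558 ε

Eᵢ/kT = 0, 1.7301.
Z = Σ gᵢe^(−Eᵢ/kT) = 3·e^(−0) + 1·e^(−1.7301) = 3.0000 + 0.17727 = 3.1773.
⟨E⟩ = Σ Eᵢ gᵢe^(−Eᵢ/kT) / Z = (0·3.0000 + 1·0.17727) / 3.1773 = 0.0558 ε.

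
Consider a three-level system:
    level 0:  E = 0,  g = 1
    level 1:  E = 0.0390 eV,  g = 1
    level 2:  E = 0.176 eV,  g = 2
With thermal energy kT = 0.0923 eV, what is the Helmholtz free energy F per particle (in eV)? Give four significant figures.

-0.06176 eV

Eᵢ/kT = 0, 0.422535, 1.90683.
Z = Σ gᵢe^(−Eᵢ/kT) = 1·e^(−0) + 1·e^(−0.422535) + 2·e^(−1.90683) = 1.00000 + 0.655383 + 0.297101 = 1.95248.
F = −kT ln Z = −0.0923 × ln(1.95248) = −0.0923 × 0.669100 = -0.06176 eV.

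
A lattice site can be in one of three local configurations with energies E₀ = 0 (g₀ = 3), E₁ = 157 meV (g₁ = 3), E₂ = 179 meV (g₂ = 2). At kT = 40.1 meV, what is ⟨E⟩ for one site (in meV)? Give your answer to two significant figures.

Eᵢ/kT = 0, 3.915, 4.464.
Z = Σ gᵢe^(−Eᵢ/kT) = 3·e^(−0) + 3·e^(−3.915) + 2·e^(−4.464) = 3.000 + 0.05982 + 0.02303 = 3.083.
⟨E⟩ = Σ Eᵢ gᵢe^(−Eᵢ/kT) / Z = (0·3.000 + 157·0.05982 + 179·0.02303) / 3.083 = 4.4 meV.

4.4 meV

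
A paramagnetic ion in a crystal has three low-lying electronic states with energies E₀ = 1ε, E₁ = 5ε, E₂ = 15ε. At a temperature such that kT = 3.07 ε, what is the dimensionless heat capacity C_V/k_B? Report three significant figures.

0.431

Eᵢ/kT = 0.32573, 1.6287, 4.8860.
Z = Σ e^(−Eᵢ/kT) = e^(−0.32573) + e^(−1.6287) + e^(−4.8860) = 0.72200 + 0.19618 + 0.0075516 = 0.92573.
⟨E⟩ = 1.9619 ε, ⟨E²⟩ = 7.9133 ε².
C_V/k_B = (⟨E²⟩ − ⟨E⟩²)/(kT)² = (7.9133 − 3.8491)/9.4249 = 0.431.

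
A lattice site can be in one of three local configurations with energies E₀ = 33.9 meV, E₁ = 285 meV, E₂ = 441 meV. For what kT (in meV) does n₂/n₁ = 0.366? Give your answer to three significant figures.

n₂/n₁ = exp[−(E₂−E₁)/kT] = 0.366.
⇒ (E₂−E₁)/kT = ln(1/0.366) = ln(2.7322) = 1.0051.
kT = 156 meV / 1.0051 = 155 meV.

155 meV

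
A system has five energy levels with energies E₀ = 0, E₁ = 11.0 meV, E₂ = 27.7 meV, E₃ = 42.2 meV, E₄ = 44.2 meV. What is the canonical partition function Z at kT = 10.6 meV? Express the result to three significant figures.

Eᵢ/kT = 0, 1.0377, 2.6132, 3.9811, 4.1698.
Z = Σ e^(−Eᵢ/kT) = e^(−0) + e^(−1.0377) + e^(−2.6132) + e^(−3.9811) + e^(−4.1698) = 1.0000 + 0.35427 + 0.073300 + 0.018665 + 0.015455 = 1.4617.

Z = 1.46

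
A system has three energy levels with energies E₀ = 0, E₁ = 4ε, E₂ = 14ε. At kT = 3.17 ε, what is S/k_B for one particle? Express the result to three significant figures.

0.576

Eᵢ/kT = 0, 1.2618, 4.4164.
Z = Σ e^(−Eᵢ/kT) = e^(−0) + e^(−1.2618) + e^(−4.4164) = 1.0000 + 0.28314 + 0.012078 = 1.2952.
⟨E⟩ = Σ EᵢPᵢ = 1.0050 ε.
S/k_B = ln Z + ⟨E⟩/kT = ln(1.2952) + 1.0050/3.17 = 0.25867 + 0.31703 = 0.576.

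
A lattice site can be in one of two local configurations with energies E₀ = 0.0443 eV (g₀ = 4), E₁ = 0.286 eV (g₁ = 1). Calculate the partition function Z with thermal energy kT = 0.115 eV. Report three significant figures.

Z = 2.80

Eᵢ/kT = 0.38522, 2.4870.
Z = Σ gᵢe^(−Eᵢ/kT) = 4·e^(−0.38522) + 1·e^(−2.4870) = 2.7212 + 0.083159 = 2.8044.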